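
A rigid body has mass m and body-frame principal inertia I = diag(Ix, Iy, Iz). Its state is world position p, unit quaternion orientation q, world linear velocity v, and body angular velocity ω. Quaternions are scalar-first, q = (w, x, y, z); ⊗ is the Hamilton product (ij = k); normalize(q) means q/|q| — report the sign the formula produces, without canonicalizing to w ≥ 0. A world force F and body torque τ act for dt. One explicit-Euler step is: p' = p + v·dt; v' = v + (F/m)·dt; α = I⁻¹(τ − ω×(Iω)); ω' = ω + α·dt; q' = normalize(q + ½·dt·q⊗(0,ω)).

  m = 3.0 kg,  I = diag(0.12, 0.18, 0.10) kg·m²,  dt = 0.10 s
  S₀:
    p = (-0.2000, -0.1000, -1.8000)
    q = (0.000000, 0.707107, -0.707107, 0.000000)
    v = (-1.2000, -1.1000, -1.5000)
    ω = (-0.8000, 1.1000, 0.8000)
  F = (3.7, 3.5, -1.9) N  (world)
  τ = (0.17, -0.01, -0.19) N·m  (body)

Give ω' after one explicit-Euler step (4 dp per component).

ω' = (-0.5997, 1.1016, 0.6628)

(τ − ω×Iω)/I = (2.0033, 0.0156, -1.3720)
new body rate ω' = (-0.5997, 1.1016, 0.6628)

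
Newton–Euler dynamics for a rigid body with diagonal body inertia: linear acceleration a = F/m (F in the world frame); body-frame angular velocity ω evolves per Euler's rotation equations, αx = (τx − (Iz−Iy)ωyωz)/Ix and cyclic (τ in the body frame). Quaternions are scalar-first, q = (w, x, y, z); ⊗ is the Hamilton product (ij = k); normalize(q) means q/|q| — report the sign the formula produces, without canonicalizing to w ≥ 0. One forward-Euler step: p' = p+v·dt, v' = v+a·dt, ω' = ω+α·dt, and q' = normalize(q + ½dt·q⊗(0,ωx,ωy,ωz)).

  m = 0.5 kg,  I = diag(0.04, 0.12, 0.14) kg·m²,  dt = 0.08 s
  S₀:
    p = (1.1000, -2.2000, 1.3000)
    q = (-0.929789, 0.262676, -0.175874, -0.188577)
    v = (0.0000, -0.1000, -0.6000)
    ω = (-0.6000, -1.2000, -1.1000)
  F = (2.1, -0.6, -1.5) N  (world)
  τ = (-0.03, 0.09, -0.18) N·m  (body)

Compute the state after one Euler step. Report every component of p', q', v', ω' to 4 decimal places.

p + v·dt = (1.1000, -2.2080, 1.2520)
new velocity v' = (0.3360, -0.1960, -0.8400)
ω×(Iω) gyroscopic = (0.0264, -0.0660, 0.0576)
angular accel α = (-1.4100, 1.3000, -1.6971)
ω + α·dt = (-0.7128, -1.0960, -1.2358)
Hamilton product q⊗(0,ω) = (-0.2608779, 0.5250424, 1.5178366, 0.6020323)
updated quaternion q' = (-0.9380, 0.2830, -0.1149, -0.1641)

p' = (1.1000, -2.2080, 1.2520)
q' = (-0.9380, 0.2830, -0.1149, -0.1641)
v' = (0.3360, -0.1960, -0.8400)
ω' = (-0.7128, -1.0960, -1.2358)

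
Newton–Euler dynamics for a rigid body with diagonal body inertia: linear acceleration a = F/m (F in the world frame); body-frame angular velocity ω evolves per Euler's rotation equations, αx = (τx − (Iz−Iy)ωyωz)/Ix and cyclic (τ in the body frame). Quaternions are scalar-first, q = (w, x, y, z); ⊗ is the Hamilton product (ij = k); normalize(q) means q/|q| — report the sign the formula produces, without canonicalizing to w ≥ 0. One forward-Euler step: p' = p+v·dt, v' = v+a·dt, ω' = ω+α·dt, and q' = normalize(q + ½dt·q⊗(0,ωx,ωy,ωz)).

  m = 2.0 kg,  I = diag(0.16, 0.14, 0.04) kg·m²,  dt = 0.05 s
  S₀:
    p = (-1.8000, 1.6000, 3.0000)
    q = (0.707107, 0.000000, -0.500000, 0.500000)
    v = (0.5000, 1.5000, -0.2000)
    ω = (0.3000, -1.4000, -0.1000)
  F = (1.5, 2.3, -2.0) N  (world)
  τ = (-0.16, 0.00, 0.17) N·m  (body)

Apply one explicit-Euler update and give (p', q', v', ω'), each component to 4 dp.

p' = (-1.7750, 1.6750, 2.9900)
q' = (0.6904, 0.0240, -0.5207, 0.5017)
v' = (0.5375, 1.5575, -0.2500)
ω' = (0.2544, -1.3987, 0.1020)

a = F/m = (0.7500, 1.1500, -1.0000)
new position p' = (-1.7750, 1.6750, 2.9900)
new velocity v' = (0.5375, 1.5575, -0.2500)
angular accel α = (-0.9125, 0.0257, 4.0400)
ω + α·dt = (0.2544, -1.3987, 0.1020)
q⊗(0,ω) = (-0.6500000, 0.9621321, -0.8399498, 0.0792893)
updated quaternion q' = (0.6904, 0.0240, -0.5207, 0.5017)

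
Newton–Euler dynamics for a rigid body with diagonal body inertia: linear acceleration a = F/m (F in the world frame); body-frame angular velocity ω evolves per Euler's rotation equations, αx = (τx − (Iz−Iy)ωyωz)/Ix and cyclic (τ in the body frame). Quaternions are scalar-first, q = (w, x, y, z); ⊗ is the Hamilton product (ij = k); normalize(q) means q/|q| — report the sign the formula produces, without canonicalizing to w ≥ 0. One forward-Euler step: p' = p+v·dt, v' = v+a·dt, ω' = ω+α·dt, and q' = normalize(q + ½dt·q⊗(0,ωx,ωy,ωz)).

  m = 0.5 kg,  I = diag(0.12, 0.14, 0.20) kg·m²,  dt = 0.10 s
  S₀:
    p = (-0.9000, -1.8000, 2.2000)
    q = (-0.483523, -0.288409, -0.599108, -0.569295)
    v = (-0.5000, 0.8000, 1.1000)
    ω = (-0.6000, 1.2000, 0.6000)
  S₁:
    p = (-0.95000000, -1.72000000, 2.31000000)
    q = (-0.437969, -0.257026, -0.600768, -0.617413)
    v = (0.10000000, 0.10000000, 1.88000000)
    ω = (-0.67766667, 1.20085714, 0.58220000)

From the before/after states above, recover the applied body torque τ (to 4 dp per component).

ω₁ − ω₀ = (-0.07766667, 0.00085714, -0.01780000)
τ = I·(Δω/dt) + ω₀×(Iω₀) = (-0.0500, 0.0300, -0.0500)

τ = (-0.0500, 0.0300, -0.0500)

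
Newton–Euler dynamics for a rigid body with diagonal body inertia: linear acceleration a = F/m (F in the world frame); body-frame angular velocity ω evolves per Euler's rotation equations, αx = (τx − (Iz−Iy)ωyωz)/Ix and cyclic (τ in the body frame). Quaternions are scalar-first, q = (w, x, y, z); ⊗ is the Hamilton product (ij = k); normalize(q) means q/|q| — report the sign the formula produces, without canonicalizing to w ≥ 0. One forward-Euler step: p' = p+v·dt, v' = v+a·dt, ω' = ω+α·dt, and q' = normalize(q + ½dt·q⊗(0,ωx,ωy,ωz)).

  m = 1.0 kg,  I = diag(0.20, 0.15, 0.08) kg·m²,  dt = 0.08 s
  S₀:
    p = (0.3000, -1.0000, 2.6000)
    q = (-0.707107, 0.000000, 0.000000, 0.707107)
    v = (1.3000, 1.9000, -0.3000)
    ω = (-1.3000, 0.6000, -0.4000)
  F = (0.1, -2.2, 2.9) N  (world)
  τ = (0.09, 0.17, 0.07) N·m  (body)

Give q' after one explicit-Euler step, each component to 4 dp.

q' = (-0.6946, 0.0198, -0.0536, 0.7172)

Hamilton product q⊗(0,ω) = (0.2828428, 0.4949749, -1.3435033, 0.2828428)
q + ½dt·q⊗(0,ω), renormalized = (-0.6946, 0.0198, -0.0536, 0.7172)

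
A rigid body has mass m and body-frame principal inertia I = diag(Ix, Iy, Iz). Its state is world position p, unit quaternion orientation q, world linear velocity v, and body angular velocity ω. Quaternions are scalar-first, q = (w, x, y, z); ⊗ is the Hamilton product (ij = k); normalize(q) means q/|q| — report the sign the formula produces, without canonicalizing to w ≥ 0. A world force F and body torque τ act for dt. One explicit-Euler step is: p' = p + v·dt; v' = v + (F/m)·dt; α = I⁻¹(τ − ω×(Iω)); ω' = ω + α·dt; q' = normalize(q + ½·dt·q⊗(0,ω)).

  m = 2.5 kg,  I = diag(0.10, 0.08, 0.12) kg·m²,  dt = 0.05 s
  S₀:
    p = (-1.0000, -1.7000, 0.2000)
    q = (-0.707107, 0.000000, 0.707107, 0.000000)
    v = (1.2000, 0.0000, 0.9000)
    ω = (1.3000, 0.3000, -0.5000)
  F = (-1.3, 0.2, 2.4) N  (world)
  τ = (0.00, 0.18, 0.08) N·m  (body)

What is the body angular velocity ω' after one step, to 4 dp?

angular accel α = (0.0600, 2.0875, 0.7317)
ω + α·dt = (1.3030, 0.4044, -0.4634)

ω' = (1.3030, 0.4044, -0.4634)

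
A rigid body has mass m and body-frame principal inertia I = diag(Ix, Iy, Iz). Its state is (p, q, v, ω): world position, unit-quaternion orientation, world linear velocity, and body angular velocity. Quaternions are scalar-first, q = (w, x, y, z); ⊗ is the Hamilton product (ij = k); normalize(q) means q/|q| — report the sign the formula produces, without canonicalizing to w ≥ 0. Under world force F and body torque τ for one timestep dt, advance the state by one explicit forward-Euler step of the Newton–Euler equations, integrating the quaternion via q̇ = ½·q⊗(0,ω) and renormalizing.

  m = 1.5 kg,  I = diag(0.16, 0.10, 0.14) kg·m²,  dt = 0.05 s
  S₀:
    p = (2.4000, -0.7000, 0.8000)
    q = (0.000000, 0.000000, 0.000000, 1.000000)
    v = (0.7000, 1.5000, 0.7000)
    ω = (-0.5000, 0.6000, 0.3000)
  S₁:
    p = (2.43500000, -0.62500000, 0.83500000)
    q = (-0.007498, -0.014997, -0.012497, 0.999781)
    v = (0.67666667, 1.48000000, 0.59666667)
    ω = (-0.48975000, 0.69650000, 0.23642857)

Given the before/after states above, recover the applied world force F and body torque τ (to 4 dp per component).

Δv = v₁−v₀ = (-0.02333333, -0.02000000, -0.10333333)
m·(v₁−v₀)/dt = (-0.7000, -0.6000, -3.1000)
Δω = ω₁−ω₀ = (0.01025000, 0.09650000, -0.06357143)
precession coupling = (0.0072, -0.0030, 0.0180)
τ = I·(Δω/dt) + ω₀×(Iω₀) = (0.0400, 0.1900, -0.1600)

F = (-0.7000, -0.6000, -3.1000)
τ = (0.0400, 0.1900, -0.1600)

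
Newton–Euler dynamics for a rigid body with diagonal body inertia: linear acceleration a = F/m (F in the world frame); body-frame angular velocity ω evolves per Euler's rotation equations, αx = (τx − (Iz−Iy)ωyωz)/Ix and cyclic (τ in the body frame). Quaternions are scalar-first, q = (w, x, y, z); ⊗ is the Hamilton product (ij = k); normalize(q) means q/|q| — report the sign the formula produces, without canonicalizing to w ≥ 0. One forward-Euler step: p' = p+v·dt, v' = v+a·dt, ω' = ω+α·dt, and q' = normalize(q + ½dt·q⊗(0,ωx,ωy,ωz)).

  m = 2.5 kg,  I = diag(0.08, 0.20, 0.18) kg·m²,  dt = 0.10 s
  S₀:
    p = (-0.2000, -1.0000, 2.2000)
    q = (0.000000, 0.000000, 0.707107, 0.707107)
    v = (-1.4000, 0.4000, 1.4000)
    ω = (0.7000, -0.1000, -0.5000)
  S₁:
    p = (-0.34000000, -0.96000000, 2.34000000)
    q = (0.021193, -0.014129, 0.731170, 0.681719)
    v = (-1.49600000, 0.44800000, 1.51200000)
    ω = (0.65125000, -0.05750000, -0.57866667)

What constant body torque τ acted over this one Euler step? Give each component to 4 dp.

Δω = ω₁−ω₀ = (-0.04875000, 0.04250000, -0.07866667)
applied torque τ = (-0.0400, 0.1200, -0.1500)

τ = (-0.0400, 0.1200, -0.1500)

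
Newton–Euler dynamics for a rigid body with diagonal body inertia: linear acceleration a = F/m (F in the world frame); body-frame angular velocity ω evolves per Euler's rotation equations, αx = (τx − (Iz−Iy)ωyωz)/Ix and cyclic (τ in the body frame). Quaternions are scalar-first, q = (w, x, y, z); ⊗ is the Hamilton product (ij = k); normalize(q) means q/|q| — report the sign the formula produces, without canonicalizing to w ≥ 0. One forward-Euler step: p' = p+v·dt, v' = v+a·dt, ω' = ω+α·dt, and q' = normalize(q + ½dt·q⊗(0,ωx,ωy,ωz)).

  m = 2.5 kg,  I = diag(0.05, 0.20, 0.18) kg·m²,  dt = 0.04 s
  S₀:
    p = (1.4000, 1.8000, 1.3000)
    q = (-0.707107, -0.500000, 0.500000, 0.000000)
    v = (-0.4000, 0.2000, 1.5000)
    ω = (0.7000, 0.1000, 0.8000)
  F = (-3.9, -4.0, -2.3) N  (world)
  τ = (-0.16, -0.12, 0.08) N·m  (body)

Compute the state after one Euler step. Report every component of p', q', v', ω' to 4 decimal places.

ω×(Iω) gyroscopic = (-0.0016, -0.0728, 0.0105)
(τ − ω×Iω)/I = (-3.1680, -0.2360, 0.3861)
ω' = ω + α·dt = (0.5733, 0.0906, 0.8154)
q⊗(0,ω) = (0.3000000, -0.0949749, 0.3292893, -0.9656856)
q + ½dt·q⊗(0,ω), renormalized = (-0.7009, -0.5018, 0.5065, -0.0193)
p + v·dt = (1.3840, 1.8080, 1.3600)
v' = v + a·dt = (-0.4624, 0.1360, 1.4632)

p' = (1.3840, 1.8080, 1.3600)
q' = (-0.7009, -0.5018, 0.5065, -0.0193)
v' = (-0.4624, 0.1360, 1.4632)
ω' = (0.5733, 0.0906, 0.8154)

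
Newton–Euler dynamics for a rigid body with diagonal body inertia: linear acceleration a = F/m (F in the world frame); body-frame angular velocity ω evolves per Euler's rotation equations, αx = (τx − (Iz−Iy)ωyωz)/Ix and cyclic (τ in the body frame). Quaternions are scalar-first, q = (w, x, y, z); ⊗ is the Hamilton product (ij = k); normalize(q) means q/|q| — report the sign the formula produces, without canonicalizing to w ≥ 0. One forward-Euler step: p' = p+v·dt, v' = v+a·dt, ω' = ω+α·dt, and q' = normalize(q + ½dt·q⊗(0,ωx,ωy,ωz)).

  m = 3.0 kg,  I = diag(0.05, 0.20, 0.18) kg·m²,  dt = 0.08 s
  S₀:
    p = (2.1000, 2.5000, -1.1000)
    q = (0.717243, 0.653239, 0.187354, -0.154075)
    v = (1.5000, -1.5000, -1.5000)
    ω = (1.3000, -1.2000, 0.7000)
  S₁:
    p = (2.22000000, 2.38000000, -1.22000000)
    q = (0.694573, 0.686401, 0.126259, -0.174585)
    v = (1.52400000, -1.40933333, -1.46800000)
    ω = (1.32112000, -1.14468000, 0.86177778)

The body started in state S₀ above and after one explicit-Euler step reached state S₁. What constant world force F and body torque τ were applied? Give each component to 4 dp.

F = (0.9000, 3.4000, 1.2000)
τ = (0.0300, 0.0200, 0.1300)

velocity change Δv = (0.02400000, 0.09066667, 0.03200000)
applied force F = (0.9000, 3.4000, 1.2000)
rate change Δω = (0.02112000, 0.05532000, 0.16177778)
precession coupling = (0.0168, -0.1183, -0.2340)
τ = I·(Δω/dt) + ω₀×(Iω₀) = (0.0300, 0.0200, 0.1300)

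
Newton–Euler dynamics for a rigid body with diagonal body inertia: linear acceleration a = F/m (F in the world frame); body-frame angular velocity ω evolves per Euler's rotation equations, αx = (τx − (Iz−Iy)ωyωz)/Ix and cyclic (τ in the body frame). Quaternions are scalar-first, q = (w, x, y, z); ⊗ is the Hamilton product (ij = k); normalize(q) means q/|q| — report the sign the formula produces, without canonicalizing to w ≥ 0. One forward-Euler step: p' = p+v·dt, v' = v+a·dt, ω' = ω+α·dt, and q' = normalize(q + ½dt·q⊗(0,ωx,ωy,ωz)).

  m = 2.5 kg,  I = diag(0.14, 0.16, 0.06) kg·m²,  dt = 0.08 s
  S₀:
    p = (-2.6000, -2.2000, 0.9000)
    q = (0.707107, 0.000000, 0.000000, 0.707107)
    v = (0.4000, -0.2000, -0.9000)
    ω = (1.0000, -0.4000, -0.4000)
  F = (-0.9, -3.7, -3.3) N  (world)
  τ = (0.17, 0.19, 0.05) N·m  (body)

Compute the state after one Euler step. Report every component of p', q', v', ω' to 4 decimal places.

linear accel F/m = (-0.3600, -1.4800, -1.3200)
p + v·dt = (-2.5680, -2.2160, 0.8280)
new velocity v' = (0.3712, -0.3184, -1.0056)
gyro term ω×Iω = (-0.0160, -0.0320, -0.0080)
α = I⁻¹(τ − ω×Iω) = (1.3286, 1.3875, 0.9667)
new body rate ω' = (1.1063, -0.2890, -0.3227)
q⊗(0,ω) = (0.2828428, 0.9899498, 0.4242642, -0.2828428)
q' = normalize(q + ½dt·q⊗(0,ω)) = (0.7177, 0.0396, 0.0170, 0.6951)

p' = (-2.5680, -2.2160, 0.8280)
q' = (0.7177, 0.0396, 0.0170, 0.6951)
v' = (0.3712, -0.3184, -1.0056)
ω' = (1.1063, -0.2890, -0.3227)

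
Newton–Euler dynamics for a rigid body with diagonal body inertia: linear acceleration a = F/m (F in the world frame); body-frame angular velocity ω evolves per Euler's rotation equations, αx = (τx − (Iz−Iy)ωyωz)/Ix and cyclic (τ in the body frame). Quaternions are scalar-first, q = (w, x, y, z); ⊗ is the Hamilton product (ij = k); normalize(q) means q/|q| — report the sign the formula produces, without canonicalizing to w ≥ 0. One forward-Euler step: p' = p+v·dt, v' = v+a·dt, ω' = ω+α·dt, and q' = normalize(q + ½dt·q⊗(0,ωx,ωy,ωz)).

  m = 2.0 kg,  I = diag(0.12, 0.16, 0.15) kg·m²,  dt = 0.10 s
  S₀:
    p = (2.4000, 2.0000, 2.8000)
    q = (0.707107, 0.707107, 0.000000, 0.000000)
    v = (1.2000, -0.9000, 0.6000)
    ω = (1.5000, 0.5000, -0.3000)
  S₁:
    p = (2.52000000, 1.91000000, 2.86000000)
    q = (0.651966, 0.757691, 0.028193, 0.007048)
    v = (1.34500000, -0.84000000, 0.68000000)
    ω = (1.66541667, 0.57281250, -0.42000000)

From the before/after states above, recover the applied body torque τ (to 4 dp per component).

Δω = ω₁−ω₀ = (0.16541667, 0.07281250, -0.12000000)
I·α + gyro = (0.2000, 0.1300, -0.1500)

τ = (0.2000, 0.1300, -0.1500)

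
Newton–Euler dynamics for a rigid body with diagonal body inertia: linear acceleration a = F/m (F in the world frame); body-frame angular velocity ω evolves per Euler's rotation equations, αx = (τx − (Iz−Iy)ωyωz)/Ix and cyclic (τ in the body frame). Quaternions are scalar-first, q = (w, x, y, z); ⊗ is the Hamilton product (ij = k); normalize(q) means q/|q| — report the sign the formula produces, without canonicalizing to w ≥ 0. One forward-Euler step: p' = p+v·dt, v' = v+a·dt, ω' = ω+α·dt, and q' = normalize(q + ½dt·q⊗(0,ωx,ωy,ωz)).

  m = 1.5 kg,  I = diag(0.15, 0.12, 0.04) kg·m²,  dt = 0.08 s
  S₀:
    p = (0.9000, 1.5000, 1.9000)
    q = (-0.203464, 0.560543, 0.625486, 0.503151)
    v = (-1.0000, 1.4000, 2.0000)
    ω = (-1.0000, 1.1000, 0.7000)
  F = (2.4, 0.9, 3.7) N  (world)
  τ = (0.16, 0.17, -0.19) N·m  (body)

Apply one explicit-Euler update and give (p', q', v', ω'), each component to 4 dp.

p' = (0.8200, 1.6120, 2.0600)
q' = (-0.2222, 0.5628, 0.5795, 0.5460)
v' = (-0.8720, 1.4480, 2.1973)
ω' = (-0.8818, 1.2647, 0.2540)

linear accel F/m = (1.6000, 0.6000, 2.4667)
p' = p + v·dt = (0.8200, 1.6120, 2.0600)
v' = v + a·dt = (-0.8720, 1.4480, 2.1973)
ω×(Iω) gyroscopic = (-0.0616, -0.0770, 0.0330)
α = I⁻¹(τ − ω×Iω) = (1.4773, 2.0583, -5.5750)
ω' = ω + α·dt = (-0.8818, 1.2647, 0.2540)
q⊗(0,ω) = (-0.4796973, 0.0878381, -1.1193415, 1.0996585)
q' = normalize(q + ½dt·q⊗(0,ω)) = (-0.2222, 0.5628, 0.5795, 0.5460)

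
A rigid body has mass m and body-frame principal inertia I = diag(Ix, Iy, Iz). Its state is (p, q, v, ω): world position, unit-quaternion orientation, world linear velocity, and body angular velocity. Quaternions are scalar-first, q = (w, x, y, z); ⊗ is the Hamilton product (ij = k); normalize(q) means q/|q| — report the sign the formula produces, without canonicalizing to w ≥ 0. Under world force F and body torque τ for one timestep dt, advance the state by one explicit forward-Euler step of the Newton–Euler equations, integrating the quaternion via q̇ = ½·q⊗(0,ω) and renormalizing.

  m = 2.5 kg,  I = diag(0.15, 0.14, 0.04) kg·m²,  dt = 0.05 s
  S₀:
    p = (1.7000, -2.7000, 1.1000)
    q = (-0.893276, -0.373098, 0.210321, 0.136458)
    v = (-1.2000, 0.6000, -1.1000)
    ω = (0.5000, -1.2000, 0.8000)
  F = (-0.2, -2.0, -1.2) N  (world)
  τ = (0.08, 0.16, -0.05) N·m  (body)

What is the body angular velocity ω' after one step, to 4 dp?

ω' = (0.4947, -1.1586, 0.7300)

(τ − ω×Iω)/I = (-0.1067, 0.8286, -1.4000)
ω' = ω + α·dt = (0.4947, -1.1586, 0.7300)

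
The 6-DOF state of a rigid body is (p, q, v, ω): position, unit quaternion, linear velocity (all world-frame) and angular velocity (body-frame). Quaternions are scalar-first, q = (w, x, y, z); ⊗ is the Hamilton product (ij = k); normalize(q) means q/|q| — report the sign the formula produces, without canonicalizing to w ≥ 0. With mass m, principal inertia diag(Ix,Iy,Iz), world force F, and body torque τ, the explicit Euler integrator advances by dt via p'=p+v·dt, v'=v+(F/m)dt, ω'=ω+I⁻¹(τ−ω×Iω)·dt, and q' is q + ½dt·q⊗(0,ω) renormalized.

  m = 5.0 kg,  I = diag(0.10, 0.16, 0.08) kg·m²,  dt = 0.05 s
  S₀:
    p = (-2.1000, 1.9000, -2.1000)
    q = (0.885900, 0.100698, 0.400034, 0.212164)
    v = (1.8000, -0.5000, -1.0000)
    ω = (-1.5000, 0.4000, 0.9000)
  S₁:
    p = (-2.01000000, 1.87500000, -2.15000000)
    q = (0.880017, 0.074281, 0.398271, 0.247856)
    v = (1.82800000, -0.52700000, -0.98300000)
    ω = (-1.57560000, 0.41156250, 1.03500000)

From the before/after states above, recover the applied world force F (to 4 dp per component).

F = (2.8000, -2.7000, 1.7000)

Δv = v₁−v₀ = (0.02800000, -0.02700000, 0.01700000)
applied force F = (2.8000, -2.7000, 1.7000)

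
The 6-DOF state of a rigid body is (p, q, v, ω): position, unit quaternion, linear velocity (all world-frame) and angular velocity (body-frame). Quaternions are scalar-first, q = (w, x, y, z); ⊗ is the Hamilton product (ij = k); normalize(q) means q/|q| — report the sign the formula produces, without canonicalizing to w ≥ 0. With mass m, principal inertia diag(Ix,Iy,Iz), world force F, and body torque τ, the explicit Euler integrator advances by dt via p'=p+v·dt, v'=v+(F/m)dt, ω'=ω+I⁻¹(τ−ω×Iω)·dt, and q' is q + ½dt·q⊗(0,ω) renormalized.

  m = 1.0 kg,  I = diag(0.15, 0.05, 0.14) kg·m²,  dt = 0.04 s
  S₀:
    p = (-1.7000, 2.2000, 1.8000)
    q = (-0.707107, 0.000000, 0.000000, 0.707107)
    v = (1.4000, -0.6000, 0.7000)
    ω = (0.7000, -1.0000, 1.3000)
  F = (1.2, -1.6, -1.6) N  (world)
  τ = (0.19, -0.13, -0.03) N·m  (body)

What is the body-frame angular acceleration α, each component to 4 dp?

α = (2.0467, -2.7820, -0.7143)

ω×(Iω) gyroscopic = (-0.1170, 0.0091, 0.0700)
angular accel α = (2.0467, -2.7820, -0.7143)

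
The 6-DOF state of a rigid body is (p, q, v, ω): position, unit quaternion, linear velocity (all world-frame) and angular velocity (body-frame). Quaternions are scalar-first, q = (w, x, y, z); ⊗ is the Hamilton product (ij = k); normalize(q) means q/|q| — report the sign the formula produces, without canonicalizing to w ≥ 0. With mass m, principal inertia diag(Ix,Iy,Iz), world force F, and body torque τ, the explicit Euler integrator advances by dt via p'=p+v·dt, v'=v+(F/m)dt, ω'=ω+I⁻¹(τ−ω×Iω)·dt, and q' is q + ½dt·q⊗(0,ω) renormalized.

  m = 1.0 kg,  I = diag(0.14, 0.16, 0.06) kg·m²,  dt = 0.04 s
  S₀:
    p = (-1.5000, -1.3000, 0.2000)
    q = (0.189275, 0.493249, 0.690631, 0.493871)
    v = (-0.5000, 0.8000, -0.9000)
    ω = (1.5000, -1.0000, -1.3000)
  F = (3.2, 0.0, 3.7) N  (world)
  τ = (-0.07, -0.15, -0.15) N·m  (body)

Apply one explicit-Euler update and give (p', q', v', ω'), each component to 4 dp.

p' = (-1.5200, -1.2680, 0.1640)
q' = (0.2009, 0.4904, 0.7138, 0.4579)
v' = (-0.3720, 0.8000, -0.7520)
ω' = (1.5171, -0.9985, -1.3800)

ω×(Iω) gyroscopic = (-0.1300, -0.1560, -0.0300)
angular accel α = (0.4286, 0.0375, -2.0000)
ω + α·dt = (1.5171, -0.9985, -1.3800)
q⊗(0,ω) = (0.5927898, -0.1200368, 1.1927552, -1.7752530)
q' = normalize(q + ½dt·q⊗(0,ω)) = (0.2009, 0.4904, 0.7138, 0.4579)
linear accel F/m = (3.2000, 0.0000, 3.7000)
p + v·dt = (-1.5200, -1.2680, 0.1640)
v + (F/m)dt = (-0.3720, 0.8000, -0.7520)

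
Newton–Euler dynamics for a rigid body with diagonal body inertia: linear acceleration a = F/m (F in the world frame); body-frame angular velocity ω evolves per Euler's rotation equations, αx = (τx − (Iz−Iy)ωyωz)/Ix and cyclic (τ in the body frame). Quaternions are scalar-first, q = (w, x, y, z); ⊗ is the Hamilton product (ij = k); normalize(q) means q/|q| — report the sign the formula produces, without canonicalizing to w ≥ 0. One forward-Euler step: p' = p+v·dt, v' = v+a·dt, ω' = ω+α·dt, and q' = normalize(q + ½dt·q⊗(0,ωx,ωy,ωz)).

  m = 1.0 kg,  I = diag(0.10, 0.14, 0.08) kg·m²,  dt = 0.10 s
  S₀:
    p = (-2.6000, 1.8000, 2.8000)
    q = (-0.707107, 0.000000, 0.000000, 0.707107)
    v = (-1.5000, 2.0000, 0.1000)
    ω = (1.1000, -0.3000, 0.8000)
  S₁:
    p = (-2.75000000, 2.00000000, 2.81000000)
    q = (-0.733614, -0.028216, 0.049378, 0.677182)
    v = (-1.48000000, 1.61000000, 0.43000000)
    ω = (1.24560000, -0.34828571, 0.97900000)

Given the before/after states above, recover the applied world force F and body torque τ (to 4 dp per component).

F = (0.2000, -3.9000, 3.3000)
τ = (0.1600, -0.0500, 0.1300)

rate change Δω = (0.14560000, -0.04828571, 0.17900000)
gyro term ω₀×Iω₀ = (0.0144, 0.0176, -0.0132)
I·α + gyro = (0.1600, -0.0500, 0.1300)
v₁ − v₀ = (0.02000000, -0.39000000, 0.33000000)
m·(v₁−v₀)/dt = (0.2000, -3.9000, 3.3000)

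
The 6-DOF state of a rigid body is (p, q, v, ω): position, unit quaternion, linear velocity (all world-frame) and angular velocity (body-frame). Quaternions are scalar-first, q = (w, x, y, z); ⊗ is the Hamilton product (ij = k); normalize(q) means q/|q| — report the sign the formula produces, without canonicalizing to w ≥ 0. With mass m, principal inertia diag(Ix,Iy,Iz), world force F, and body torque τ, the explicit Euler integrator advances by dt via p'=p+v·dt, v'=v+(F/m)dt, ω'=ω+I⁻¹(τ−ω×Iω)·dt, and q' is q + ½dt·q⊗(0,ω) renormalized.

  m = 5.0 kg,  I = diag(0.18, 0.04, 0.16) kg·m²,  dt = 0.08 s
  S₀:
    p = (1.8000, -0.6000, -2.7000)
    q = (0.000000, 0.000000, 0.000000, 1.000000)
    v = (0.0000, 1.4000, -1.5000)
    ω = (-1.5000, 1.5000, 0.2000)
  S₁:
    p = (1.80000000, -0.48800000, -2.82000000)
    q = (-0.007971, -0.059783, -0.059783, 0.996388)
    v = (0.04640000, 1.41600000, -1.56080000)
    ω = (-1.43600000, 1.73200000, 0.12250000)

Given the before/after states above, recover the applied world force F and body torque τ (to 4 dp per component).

F = (2.9000, 1.0000, -3.8000)
τ = (0.1800, 0.1100, 0.1600)

ω₁ − ω₀ = (0.06400000, 0.23200000, -0.07750000)
gyro term ω₀×Iω₀ = (0.0360, -0.0060, 0.3150)
τ = I·(Δω/dt) + ω₀×(Iω₀) = (0.1800, 0.1100, 0.1600)
Δv = v₁−v₀ = (0.04640000, 0.01600000, -0.06080000)
F = m·Δv/dt = (2.9000, 1.0000, -3.8000)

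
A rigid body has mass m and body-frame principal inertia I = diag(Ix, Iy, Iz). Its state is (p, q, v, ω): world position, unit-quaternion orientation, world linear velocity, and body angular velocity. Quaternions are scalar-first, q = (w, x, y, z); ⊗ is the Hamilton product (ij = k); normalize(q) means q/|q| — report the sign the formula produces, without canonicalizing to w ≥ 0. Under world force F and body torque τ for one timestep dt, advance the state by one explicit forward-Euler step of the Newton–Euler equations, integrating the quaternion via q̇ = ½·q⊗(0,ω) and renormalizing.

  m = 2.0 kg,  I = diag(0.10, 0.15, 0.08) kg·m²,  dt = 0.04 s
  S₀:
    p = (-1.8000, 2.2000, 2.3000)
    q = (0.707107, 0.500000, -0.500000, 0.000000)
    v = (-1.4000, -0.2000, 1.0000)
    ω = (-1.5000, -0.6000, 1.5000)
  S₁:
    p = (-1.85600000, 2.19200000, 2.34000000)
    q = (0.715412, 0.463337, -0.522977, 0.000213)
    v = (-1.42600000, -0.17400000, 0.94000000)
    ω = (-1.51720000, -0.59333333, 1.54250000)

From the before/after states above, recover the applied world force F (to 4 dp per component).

F = (-1.3000, 1.3000, -3.0000)

velocity change Δv = (-0.02600000, 0.02600000, -0.06000000)
F = m·Δv/dt = (-1.3000, 1.3000, -3.0000)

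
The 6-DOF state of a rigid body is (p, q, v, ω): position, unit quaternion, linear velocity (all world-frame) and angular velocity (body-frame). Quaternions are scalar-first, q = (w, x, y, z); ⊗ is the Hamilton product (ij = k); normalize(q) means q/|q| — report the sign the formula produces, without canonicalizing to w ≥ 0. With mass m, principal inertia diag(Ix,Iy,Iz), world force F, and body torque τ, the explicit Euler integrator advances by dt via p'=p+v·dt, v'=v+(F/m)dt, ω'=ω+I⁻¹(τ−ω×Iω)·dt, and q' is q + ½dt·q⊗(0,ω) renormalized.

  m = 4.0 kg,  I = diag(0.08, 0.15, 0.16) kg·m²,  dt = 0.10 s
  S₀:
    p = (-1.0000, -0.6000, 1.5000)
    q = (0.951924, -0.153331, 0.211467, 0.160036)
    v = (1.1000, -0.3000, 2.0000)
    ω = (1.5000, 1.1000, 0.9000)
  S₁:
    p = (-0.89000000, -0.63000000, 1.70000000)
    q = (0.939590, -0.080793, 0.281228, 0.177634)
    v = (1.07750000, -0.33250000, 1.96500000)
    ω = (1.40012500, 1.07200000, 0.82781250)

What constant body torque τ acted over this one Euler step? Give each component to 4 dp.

τ = (-0.0700, -0.1500, 0.0000)

rate change Δω = (-0.09987500, -0.02800000, -0.07218750)
precession coupling = (0.0099, -0.1080, 0.1155)
I·α + gyro = (-0.0700, -0.1500, 0.0000)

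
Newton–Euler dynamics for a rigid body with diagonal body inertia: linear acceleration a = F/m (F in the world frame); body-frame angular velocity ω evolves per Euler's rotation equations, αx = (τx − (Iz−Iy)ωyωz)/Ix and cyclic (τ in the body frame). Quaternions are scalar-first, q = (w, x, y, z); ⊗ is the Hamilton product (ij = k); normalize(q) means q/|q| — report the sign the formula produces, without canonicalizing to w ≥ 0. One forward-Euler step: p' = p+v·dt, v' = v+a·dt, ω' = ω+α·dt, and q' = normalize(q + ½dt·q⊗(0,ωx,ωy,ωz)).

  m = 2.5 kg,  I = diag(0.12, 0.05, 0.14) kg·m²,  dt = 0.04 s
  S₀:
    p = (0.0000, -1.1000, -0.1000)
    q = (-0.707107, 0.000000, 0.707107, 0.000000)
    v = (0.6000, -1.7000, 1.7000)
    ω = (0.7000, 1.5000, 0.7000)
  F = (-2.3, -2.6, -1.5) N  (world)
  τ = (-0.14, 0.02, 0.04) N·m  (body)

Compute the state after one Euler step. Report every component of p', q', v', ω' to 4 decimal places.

linear accel F/m = (-0.9200, -1.0400, -0.6000)
p' = p + v·dt = (0.0240, -1.1680, -0.0320)
v' = v + a·dt = (0.5632, -1.7416, 1.6760)
gyro term ω×Iω = (0.0945, -0.0098, -0.0735)
angular accel α = (-1.9542, 0.5960, 0.8107)
ω + α·dt = (0.6218, 1.5238, 0.7324)
Hamilton product q⊗(0,ω) = (-1.0606605, 0.0000000, -1.0606605, -0.9899498)
updated quaternion q' = (-0.7278, 0.0000, 0.6855, -0.0198)

p' = (0.0240, -1.1680, -0.0320)
q' = (-0.7278, 0.0000, 0.6855, -0.0198)
v' = (0.5632, -1.7416, 1.6760)
ω' = (0.6218, 1.5238, 0.7324)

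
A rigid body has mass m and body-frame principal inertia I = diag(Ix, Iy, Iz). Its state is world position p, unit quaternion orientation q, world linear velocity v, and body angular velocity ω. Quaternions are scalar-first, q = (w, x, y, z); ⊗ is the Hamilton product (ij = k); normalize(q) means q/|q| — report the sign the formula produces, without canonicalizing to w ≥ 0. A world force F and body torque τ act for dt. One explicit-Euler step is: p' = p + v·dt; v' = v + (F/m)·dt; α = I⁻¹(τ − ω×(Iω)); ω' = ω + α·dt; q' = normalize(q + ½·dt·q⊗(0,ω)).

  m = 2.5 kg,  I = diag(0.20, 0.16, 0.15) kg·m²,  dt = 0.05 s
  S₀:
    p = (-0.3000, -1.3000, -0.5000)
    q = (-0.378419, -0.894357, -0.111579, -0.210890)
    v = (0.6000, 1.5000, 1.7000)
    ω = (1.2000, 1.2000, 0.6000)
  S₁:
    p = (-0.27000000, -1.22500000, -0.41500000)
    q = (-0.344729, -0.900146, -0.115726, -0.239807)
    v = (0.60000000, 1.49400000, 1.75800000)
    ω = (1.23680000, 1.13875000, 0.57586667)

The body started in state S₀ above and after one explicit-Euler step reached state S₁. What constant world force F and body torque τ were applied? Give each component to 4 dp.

F = (0.0000, -0.3000, 2.9000)
τ = (0.1400, -0.1600, -0.1300)

rate change Δω = (0.03680000, -0.06125000, -0.02413333)
I·α + gyro = (0.1400, -0.1600, -0.1300)
v₁ − v₀ = (0.00000000, -0.00600000, 0.05800000)
applied force F = (0.0000, -0.3000, 2.9000)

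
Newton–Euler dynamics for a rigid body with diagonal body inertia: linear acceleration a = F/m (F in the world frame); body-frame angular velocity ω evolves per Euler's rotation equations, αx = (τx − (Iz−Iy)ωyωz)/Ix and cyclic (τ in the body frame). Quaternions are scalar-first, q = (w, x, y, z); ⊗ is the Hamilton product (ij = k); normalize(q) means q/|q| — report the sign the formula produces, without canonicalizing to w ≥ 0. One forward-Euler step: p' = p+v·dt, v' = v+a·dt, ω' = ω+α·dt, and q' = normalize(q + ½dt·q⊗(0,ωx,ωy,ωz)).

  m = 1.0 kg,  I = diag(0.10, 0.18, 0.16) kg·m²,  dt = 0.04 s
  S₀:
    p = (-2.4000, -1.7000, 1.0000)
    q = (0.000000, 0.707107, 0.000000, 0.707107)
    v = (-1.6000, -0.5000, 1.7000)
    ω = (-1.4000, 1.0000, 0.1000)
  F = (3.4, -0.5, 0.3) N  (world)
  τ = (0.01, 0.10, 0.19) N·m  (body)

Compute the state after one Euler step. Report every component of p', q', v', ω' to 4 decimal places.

(τ − ω×Iω)/I = (0.1200, 0.5089, 1.8875)
ω' = ω + α·dt = (-1.3952, 1.0204, 0.1755)
Hamilton product q⊗(0,ω) = (0.9192391, -0.7071070, -1.0606605, 0.7071070)
q + ½dt·q⊗(0,ω), renormalized = (0.0184, 0.6926, -0.0212, 0.7208)
linear accel F/m = (3.4000, -0.5000, 0.3000)
p + v·dt = (-2.4640, -1.7200, 1.0680)
v + (F/m)dt = (-1.4640, -0.5200, 1.7120)

p' = (-2.4640, -1.7200, 1.0680)
q' = (0.0184, 0.6926, -0.0212, 0.7208)
v' = (-1.4640, -0.5200, 1.7120)
ω' = (-1.3952, 1.0204, 0.1755)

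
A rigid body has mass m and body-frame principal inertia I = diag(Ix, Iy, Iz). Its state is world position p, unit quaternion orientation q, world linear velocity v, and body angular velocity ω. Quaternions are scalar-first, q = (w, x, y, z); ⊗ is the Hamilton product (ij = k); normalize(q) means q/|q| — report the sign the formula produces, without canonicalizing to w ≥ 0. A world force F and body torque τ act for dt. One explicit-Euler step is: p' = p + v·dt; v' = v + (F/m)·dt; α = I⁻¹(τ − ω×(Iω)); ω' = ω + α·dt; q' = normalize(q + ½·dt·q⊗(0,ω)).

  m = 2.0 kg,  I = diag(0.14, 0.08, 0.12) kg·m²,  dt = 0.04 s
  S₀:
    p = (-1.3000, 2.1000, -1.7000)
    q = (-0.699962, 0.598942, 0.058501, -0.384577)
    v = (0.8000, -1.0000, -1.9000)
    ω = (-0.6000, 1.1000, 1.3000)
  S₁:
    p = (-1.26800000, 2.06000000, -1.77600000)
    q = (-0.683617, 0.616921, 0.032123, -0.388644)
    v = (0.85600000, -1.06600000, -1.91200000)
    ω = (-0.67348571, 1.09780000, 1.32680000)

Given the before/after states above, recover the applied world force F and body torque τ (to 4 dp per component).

F = (2.8000, -3.3000, -0.6000)
τ = (-0.2000, -0.0200, 0.1200)

Δω = ω₁−ω₀ = (-0.07348571, -0.00220000, 0.02680000)
ω₀×(Iω₀) = (0.0572, -0.0156, 0.0396)
applied torque τ = (-0.2000, -0.0200, 0.1200)
v₁ − v₀ = (0.05600000, -0.06600000, -0.01200000)
m·(v₁−v₀)/dt = (2.8000, -3.3000, -0.6000)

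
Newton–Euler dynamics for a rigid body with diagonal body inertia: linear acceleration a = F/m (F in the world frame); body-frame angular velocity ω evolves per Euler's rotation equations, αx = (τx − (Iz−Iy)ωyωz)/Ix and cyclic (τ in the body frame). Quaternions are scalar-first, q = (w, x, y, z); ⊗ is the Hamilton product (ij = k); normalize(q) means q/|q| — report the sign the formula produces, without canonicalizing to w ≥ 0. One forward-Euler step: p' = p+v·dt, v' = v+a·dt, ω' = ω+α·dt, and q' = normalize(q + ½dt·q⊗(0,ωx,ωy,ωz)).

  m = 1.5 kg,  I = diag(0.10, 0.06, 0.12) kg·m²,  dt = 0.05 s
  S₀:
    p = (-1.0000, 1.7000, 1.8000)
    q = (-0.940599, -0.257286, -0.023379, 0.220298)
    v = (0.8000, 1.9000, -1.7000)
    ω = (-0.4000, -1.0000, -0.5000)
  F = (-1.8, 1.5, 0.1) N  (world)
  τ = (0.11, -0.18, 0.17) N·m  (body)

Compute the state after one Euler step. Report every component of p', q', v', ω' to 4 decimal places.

p' = (-0.9600, 1.7950, 1.7150)
q' = (-0.9406, -0.2420, -0.0053, 0.2381)
v' = (0.7400, 1.9500, -1.6967)
ω' = (-0.3600, -1.1467, -0.4225)

gyro term ω×Iω = (0.0300, -0.0040, -0.0160)
(τ − ω×Iω)/I = (0.8000, -2.9333, 1.5500)
new body rate ω' = (-0.3600, -1.1467, -0.4225)
q⊗(0,ω) = (-0.0161444, 0.6082271, 0.7238368, 0.7182339)
q + ½dt·q⊗(0,ω), renormalized = (-0.9406, -0.2420, -0.0053, 0.2381)
a = F/m = (-1.2000, 1.0000, 0.0667)
p' = p + v·dt = (-0.9600, 1.7950, 1.7150)
new velocity v' = (0.7400, 1.9500, -1.6967)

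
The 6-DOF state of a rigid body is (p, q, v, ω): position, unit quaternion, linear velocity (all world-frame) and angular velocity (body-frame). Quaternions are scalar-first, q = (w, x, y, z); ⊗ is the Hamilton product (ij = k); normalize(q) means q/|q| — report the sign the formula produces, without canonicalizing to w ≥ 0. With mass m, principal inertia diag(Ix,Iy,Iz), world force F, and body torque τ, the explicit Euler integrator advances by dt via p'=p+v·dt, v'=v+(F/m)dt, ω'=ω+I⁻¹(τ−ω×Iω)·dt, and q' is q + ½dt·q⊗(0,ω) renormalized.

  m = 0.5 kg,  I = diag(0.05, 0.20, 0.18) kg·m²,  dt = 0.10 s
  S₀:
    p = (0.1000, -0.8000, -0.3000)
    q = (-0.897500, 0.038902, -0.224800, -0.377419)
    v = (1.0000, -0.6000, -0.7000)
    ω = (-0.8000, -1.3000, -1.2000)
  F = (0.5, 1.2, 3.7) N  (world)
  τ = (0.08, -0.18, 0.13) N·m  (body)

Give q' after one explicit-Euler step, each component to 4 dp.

2q̇ = q⊗(0,ω) = (-0.7140212, 0.4971153, 1.5153676, 0.8465874)
q + ½dt·q⊗(0,ω), renormalized = (-0.9288, 0.0635, -0.1483, -0.3335)

q' = (-0.9288, 0.0635, -0.1483, -0.3335)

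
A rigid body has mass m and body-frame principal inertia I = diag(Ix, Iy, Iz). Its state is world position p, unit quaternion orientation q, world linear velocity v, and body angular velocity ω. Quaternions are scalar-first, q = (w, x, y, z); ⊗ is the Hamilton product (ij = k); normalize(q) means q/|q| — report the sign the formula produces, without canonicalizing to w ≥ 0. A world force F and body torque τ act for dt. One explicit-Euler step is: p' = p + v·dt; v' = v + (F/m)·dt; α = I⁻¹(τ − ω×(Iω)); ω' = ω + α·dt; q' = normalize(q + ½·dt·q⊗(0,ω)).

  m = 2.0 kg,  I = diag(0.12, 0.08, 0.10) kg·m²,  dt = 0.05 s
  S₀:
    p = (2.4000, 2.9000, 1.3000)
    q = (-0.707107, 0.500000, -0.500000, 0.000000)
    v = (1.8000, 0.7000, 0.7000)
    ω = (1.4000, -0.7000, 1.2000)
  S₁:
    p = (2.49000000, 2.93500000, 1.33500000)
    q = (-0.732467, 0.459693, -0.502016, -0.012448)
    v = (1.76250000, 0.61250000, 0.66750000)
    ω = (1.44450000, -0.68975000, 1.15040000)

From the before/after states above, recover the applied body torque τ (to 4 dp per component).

τ = (0.0900, 0.0500, -0.0600)

Δω = ω₁−ω₀ = (0.04450000, 0.01025000, -0.04960000)
τ = I·(Δω/dt) + ω₀×(Iω₀) = (0.0900, 0.0500, -0.0600)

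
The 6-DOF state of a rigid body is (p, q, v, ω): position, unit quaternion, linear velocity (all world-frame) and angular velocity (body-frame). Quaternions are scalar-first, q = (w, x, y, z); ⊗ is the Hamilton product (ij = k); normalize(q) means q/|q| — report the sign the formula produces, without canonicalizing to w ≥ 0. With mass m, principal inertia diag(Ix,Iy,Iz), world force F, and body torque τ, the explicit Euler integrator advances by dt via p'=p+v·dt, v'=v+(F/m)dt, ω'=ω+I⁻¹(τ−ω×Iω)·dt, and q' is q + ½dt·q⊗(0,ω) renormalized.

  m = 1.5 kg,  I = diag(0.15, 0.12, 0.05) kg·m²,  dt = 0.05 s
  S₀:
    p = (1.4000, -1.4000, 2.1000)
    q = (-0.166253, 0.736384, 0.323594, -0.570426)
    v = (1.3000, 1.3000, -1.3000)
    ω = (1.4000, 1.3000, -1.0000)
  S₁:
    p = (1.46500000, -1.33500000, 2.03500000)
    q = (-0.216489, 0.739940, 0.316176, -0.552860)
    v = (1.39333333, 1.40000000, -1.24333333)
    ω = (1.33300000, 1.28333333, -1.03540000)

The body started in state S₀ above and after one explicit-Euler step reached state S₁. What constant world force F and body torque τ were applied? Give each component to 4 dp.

F = (2.8000, 3.0000, 1.7000)
τ = (-0.1100, -0.1800, -0.0900)

rate change Δω = (-0.06700000, -0.01666667, -0.03540000)
precession coupling = (0.0910, -0.1400, -0.0546)
I·α + gyro = (-0.1100, -0.1800, -0.0900)
velocity change Δv = (0.09333333, 0.10000000, 0.05666667)
F = m·Δv/dt = (2.8000, 3.0000, 1.7000)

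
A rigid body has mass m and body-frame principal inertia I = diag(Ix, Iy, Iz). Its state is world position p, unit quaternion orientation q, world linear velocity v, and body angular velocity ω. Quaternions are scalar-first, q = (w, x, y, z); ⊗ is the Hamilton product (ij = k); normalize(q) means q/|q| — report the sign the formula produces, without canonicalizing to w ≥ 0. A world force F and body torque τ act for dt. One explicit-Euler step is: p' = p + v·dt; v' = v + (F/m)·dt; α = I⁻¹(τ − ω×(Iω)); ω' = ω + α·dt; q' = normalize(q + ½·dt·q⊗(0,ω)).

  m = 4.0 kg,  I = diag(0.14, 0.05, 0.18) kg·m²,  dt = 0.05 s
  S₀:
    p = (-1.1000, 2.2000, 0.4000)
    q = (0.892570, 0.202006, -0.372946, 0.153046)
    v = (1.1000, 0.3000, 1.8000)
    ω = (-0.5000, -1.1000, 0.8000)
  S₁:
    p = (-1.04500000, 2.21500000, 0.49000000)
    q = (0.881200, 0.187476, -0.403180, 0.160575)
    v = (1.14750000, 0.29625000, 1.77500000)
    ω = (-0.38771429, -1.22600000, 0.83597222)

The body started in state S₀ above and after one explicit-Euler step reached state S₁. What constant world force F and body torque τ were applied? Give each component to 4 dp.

ω₁ − ω₀ = (0.11228571, -0.12600000, 0.03597222)
ω₀×(Iω₀) = (-0.1144, 0.0160, -0.0495)
I·α + gyro = (0.2000, -0.1100, 0.0800)
Δv = v₁−v₀ = (0.04750000, -0.00375000, -0.02500000)
m·(v₁−v₀)/dt = (3.8000, -0.3000, -2.0000)

F = (3.8000, -0.3000, -2.0000)
τ = (0.2000, -0.1100, 0.0800)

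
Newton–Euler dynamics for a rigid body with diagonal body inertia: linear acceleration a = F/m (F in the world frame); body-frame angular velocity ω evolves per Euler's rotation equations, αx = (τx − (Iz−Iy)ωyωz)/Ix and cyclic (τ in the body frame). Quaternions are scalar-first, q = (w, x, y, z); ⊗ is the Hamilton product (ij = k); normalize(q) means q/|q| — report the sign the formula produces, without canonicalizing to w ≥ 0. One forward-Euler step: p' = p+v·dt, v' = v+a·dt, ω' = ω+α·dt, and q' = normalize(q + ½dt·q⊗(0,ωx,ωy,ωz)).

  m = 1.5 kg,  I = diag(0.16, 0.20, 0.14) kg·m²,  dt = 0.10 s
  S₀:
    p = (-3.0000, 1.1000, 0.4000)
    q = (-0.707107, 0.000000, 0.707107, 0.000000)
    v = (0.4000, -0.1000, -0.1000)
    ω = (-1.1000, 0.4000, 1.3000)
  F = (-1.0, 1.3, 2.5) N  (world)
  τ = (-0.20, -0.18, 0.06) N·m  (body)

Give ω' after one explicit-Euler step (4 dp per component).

(τ − ω×Iω)/I = (-1.0550, -0.7570, 0.5543)
ω' = ω + α·dt = (-1.2055, 0.3243, 1.3554)

ω' = (-1.2055, 0.3243, 1.3554)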